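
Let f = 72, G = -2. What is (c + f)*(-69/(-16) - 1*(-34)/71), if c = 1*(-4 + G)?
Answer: 179619/568 ≈ 316.23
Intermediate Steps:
c = -6 (c = 1*(-4 - 2) = 1*(-6) = -6)
(c + f)*(-69/(-16) - 1*(-34)/71) = (-6 + 72)*(-69/(-16) - 1*(-34)/71) = 66*(-69*(-1/16) + 34*(1/71)) = 66*(69/16 + 34/71) = 66*(5443/1136) = 179619/568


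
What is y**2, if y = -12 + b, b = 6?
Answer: 36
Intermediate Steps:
y = -6 (y = -12 + 6 = -6)
y**2 = (-6)**2 = 36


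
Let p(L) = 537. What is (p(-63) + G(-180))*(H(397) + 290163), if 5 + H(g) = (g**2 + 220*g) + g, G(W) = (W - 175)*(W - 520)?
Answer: 133360309648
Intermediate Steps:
G(W) = (-520 + W)*(-175 + W) (G(W) = (-175 + W)*(-520 + W) = (-520 + W)*(-175 + W))
H(g) = -5 + g**2 + 221*g (H(g) = -5 + ((g**2 + 220*g) + g) = -5 + (g**2 + 221*g) = -5 + g**2 + 221*g)
(p(-63) + G(-180))*(H(397) + 290163) = (537 + (91000 + (-180)**2 - 695*(-180)))*((-5 + 397**2 + 221*397) + 290163) = (537 + (91000 + 32400 + 125100))*((-5 + 157609 + 87737) + 290163) = (537 + 248500)*(245341 + 290163) = 249037*535504 = 133360309648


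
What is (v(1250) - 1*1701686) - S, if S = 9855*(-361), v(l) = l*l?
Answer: 3418469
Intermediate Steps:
v(l) = l²
S = -3557655
(v(1250) - 1*1701686) - S = (1250² - 1*1701686) - 1*(-3557655) = (1562500 - 1701686) + 3557655 = -139186 + 3557655 = 3418469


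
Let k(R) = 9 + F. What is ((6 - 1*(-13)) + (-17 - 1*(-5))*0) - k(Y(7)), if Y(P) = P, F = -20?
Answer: 30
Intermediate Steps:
k(R) = -11 (k(R) = 9 - 20 = -11)
((6 - 1*(-13)) + (-17 - 1*(-5))*0) - k(Y(7)) = ((6 - 1*(-13)) + (-17 - 1*(-5))*0) - 1*(-11) = ((6 + 13) + (-17 + 5)*0) + 11 = (19 - 12*0) + 11 = (19 + 0) + 11 = 19 + 11 = 30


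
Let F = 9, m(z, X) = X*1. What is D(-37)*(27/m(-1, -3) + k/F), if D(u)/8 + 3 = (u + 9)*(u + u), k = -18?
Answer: -182072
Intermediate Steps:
m(z, X) = X
D(u) = -24 + 16*u*(9 + u) (D(u) = -24 + 8*((u + 9)*(u + u)) = -24 + 8*((9 + u)*(2*u)) = -24 + 8*(2*u*(9 + u)) = -24 + 16*u*(9 + u))
D(-37)*(27/m(-1, -3) + k/F) = (-24 + 16*(-37)² + 144*(-37))*(27/(-3) - 18/9) = (-24 + 16*1369 - 5328)*(27*(-⅓) - 18*⅑) = (-24 + 21904 - 5328)*(-9 - 2) = 16552*(-11) = -182072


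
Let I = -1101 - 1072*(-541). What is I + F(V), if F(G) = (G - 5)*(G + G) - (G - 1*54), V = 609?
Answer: 1313968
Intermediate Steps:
F(G) = 54 - G + 2*G*(-5 + G) (F(G) = (-5 + G)*(2*G) - (G - 54) = 2*G*(-5 + G) - (-54 + G) = 2*G*(-5 + G) + (54 - G) = 54 - G + 2*G*(-5 + G))
I = 578851 (I = -1101 + 579952 = 578851)
I + F(V) = 578851 + (54 - 11*609 + 2*609²) = 578851 + (54 - 6699 + 2*370881) = 578851 + (54 - 6699 + 741762) = 578851 + 735117 = 1313968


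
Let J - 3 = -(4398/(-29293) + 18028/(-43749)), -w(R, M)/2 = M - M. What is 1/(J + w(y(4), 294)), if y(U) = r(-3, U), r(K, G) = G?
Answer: 1281539457/4565120677 ≈ 0.28072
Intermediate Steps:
y(U) = U
w(R, M) = 0 (w(R, M) = -2*(M - M) = -2*0 = 0)
J = 4565120677/1281539457 (J = 3 - (4398/(-29293) + 18028/(-43749)) = 3 - (4398*(-1/29293) + 18028*(-1/43749)) = 3 - (-4398/29293 - 18028/43749) = 3 - 1*(-720502306/1281539457) = 3 + 720502306/1281539457 = 4565120677/1281539457 ≈ 3.5622)
1/(J + w(y(4), 294)) = 1/(4565120677/1281539457 + 0) = 1/(4565120677/1281539457) = 1281539457/4565120677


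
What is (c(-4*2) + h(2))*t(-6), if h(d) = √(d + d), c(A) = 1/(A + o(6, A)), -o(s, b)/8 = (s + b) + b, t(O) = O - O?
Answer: 0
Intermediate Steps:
t(O) = 0
o(s, b) = -16*b - 8*s (o(s, b) = -8*((s + b) + b) = -8*((b + s) + b) = -8*(s + 2*b) = -16*b - 8*s)
c(A) = 1/(-48 - 15*A) (c(A) = 1/(A + (-16*A - 8*6)) = 1/(A + (-16*A - 48)) = 1/(A + (-48 - 16*A)) = 1/(-48 - 15*A))
h(d) = √2*√d (h(d) = √(2*d) = √2*√d)
(c(-4*2) + h(2))*t(-6) = (-1/(48 + 15*(-4*2)) + √2*√2)*0 = (-1/(48 + 15*(-8)) + 2)*0 = (-1/(48 - 120) + 2)*0 = (-1/(-72) + 2)*0 = (-1*(-1/72) + 2)*0 = (1/72 + 2)*0 = (145/72)*0 = 0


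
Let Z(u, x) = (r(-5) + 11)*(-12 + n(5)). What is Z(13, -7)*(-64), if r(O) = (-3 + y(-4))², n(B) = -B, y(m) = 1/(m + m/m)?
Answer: 216512/9 ≈ 24057.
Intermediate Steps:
y(m) = 1/(1 + m) (y(m) = 1/(m + 1) = 1/(1 + m))
r(O) = 100/9 (r(O) = (-3 + 1/(1 - 4))² = (-3 + 1/(-3))² = (-3 - ⅓)² = (-10/3)² = 100/9)
Z(u, x) = -3383/9 (Z(u, x) = (100/9 + 11)*(-12 - 1*5) = 199*(-12 - 5)/9 = (199/9)*(-17) = -3383/9)
Z(13, -7)*(-64) = -3383/9*(-64) = 216512/9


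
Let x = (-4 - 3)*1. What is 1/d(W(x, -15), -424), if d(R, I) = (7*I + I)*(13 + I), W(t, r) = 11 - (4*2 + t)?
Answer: 1/1394112 ≈ 7.1730e-7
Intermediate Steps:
x = -7 (x = -7*1 = -7)
W(t, r) = 3 - t (W(t, r) = 11 - (8 + t) = 11 + (-8 - t) = 3 - t)
d(R, I) = 8*I*(13 + I) (d(R, I) = (8*I)*(13 + I) = 8*I*(13 + I))
1/d(W(x, -15), -424) = 1/(8*(-424)*(13 - 424)) = 1/(8*(-424)*(-411)) = 1/1394112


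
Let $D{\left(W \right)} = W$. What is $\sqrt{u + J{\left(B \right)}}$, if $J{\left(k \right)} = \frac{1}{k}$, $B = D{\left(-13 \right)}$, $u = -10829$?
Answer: $\frac{9 i \sqrt{22594}}{13} \approx 104.06 i$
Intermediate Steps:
$B = -13$
$\sqrt{u + J{\left(B \right)}} = \sqrt{-10829 + \frac{1}{-13}} = \sqrt{-10829 - \frac{1}{13}} = \sqrt{- \frac{140778}{13}} = \frac{9 i \sqrt{22594}}{13}$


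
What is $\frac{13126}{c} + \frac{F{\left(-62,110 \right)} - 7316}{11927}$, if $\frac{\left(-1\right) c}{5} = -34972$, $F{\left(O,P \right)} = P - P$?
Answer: $- \frac{561360979}{1042777610} \approx -0.53833$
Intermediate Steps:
$F{\left(O,P \right)} = 0$
$c = 174860$ ($c = \left(-5\right) \left(-34972\right) = 174860$)
$\frac{13126}{c} + \frac{F{\left(-62,110 \right)} - 7316}{11927} = \frac{13126}{174860} + \frac{0 - 7316}{11927} = 13126 \cdot \frac{1}{174860} + \left(0 - 7316\right) \frac{1}{11927} = \frac{6563}{87430} - \frac{7316}{11927} = - \frac{561360979}{1042777610}$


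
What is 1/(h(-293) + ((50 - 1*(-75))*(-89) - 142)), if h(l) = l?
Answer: -1/11560 ≈ -8.6505e-5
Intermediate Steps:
1/(h(-293) + ((50 - 1*(-75))*(-89) - 142)) = 1/(-293 + ((50 - 1*(-75))*(-89) - 142)) = 1/(-293 + ((50 + 75)*(-89) - 142)) = 1/(-293 + (125*(-89) - 142)) = 1/(-293 + (-11125 - 142)) = 1/(-293 - 11267) = 1/(-11560) = -1/11560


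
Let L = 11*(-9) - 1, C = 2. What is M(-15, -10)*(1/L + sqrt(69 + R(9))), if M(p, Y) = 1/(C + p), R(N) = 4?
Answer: 1/1300 - sqrt(73)/13 ≈ -0.65646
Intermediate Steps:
L = -100 (L = -99 - 1 = -100)
M(p, Y) = 1/(2 + p)
M(-15, -10)*(1/L + sqrt(69 + R(9))) = (1/(-100) + sqrt(69 + 4))/(2 - 15) = (-1/100 + sqrt(73))/(-13) = -(-1/100 + sqrt(73))/13 = 1/1300 - sqrt(73)/13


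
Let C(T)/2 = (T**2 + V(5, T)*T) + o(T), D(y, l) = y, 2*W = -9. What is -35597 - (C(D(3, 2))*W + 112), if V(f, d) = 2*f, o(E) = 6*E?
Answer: -35196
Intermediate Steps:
W = -9/2 (W = (1/2)*(-9) = -9/2 ≈ -4.5000)
C(T) = 2*T**2 + 32*T (C(T) = 2*((T**2 + (2*5)*T) + 6*T) = 2*((T**2 + 10*T) + 6*T) = 2*(T**2 + 16*T) = 2*T**2 + 32*T)
-35597 - (C(D(3, 2))*W + 112) = -35597 - ((2*3*(16 + 3))*(-9/2) + 112) = -35597 - ((2*3*19)*(-9/2) + 112) = -35597 - (114*(-9/2) + 112) = -35597 - (-513 + 112) = -35597 - 1*(-401) = -35597 + 401 = -35196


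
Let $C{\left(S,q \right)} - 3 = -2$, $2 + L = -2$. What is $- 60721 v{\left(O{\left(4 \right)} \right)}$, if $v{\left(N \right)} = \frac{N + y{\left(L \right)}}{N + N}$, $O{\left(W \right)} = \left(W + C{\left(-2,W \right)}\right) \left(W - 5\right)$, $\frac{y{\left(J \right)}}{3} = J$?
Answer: $- \frac{1032257}{10} \approx -1.0323 \cdot 10^{5}$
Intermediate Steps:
$L = -4$ ($L = -2 - 2 = -4$)
$C{\left(S,q \right)} = 1$ ($C{\left(S,q \right)} = 3 - 2 = 1$)
$y{\left(J \right)} = 3 J$
$O{\left(W \right)} = \left(1 + W\right) \left(-5 + W\right)$ ($O{\left(W \right)} = \left(W + 1\right) \left(W - 5\right) = \left(1 + W\right) \left(-5 + W\right)$)
$v{\left(N \right)} = \frac{-12 + N}{2 N}$ ($v{\left(N \right)} = \frac{N + 3 \left(-4\right)}{N + N} = \frac{N - 12}{2 N} = \left(-12 + N\right) \frac{1}{2 N} = \frac{-12 + N}{2 N}$)
$- 60721 v{\left(O{\left(4 \right)} \right)} = - 60721 \frac{-12 - \left(21 - 16\right)}{2 \left(-5 + 4^{2} - 16\right)} = - 60721 \frac{-12 - 5}{2 \left(-5 + 16 - 16\right)} = - 60721 \frac{-12 - 5}{2 \left(-5\right)} = - 60721 \cdot \frac{1}{2} \left(- \frac{1}{5}\right) \left(-17\right) = \left(-60721\right) \frac{17}{10} = - \frac{1032257}{10}$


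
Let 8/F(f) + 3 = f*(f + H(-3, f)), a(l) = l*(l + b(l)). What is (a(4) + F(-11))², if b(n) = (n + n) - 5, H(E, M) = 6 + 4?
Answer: 841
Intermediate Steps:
H(E, M) = 10
b(n) = -5 + 2*n (b(n) = 2*n - 5 = -5 + 2*n)
a(l) = l*(-5 + 3*l) (a(l) = l*(l + (-5 + 2*l)) = l*(-5 + 3*l))
F(f) = 8/(-3 + f*(10 + f)) (F(f) = 8/(-3 + f*(f + 10)) = 8/(-3 + f*(10 + f)))
(a(4) + F(-11))² = (4*(-5 + 3*4) + 8/(-3 + (-11)² + 10*(-11)))² = (4*(-5 + 12) + 8/(-3 + 121 - 110))² = (4*7 + 8/8)² = (28 + 8*(⅛))² = (28 + 1)² = 29² = 841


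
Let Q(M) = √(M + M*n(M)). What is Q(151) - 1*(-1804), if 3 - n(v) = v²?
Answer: 1804 + 3*I*√382483 ≈ 1804.0 + 1855.4*I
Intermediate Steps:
n(v) = 3 - v²
Q(M) = √(M + M*(3 - M²))
Q(151) - 1*(-1804) = √(151*(4 - 1*151²)) - 1*(-1804) = √(151*(4 - 1*22801)) + 1804 = √(151*(4 - 22801)) + 1804 = √(151*(-22797)) + 1804 = √(-3442347) + 1804 = 3*I*√382483 + 1804 = 1804 + 3*I*√382483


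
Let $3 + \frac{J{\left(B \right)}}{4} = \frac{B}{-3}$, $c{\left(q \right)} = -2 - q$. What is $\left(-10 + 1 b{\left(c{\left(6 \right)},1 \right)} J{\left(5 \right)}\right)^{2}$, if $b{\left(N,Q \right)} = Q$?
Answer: $\frac{7396}{9} \approx 821.78$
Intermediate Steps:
$J{\left(B \right)} = -12 - \frac{4 B}{3}$ ($J{\left(B \right)} = -12 + 4 \frac{B}{-3} = -12 + 4 B \left(- \frac{1}{3}\right) = -12 + 4 \left(- \frac{B}{3}\right) = -12 - \frac{4 B}{3}$)
$\left(-10 + 1 b{\left(c{\left(6 \right)},1 \right)} J{\left(5 \right)}\right)^{2} = \left(-10 + 1 \cdot 1 \left(-12 - \frac{20}{3}\right)\right)^{2} = \left(-10 + 1 \left(-12 - \frac{20}{3}\right)\right)^{2} = \left(-10 + 1 \left(- \frac{56}{3}\right)\right)^{2} = \left(-10 - \frac{56}{3}\right)^{2} = \left(- \frac{86}{3}\right)^{2} = \frac{7396}{9}$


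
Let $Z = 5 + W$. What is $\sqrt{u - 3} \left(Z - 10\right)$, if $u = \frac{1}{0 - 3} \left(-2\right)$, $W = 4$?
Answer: $- \frac{i \sqrt{21}}{3} \approx - 1.5275 i$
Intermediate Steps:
$u = \frac{2}{3}$ ($u = \frac{1}{-3} \left(-2\right) = \left(- \frac{1}{3}\right) \left(-2\right) = \frac{2}{3} \approx 0.66667$)
$Z = 9$ ($Z = 5 + 4 = 9$)
$\sqrt{u - 3} \left(Z - 10\right) = \sqrt{\frac{2}{3} - 3} \left(9 - 10\right) = \sqrt{- \frac{7}{3}} \left(-1\right) = \frac{i \sqrt{21}}{3} \left(-1\right) = - \frac{i \sqrt{21}}{3}$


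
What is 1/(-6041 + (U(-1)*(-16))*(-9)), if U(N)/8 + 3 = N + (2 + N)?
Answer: -1/9497 ≈ -0.00010530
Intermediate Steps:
U(N) = -8 + 16*N (U(N) = -24 + 8*(N + (2 + N)) = -24 + 8*(2 + 2*N) = -24 + (16 + 16*N) = -8 + 16*N)
1/(-6041 + (U(-1)*(-16))*(-9)) = 1/(-6041 + ((-8 + 16*(-1))*(-16))*(-9)) = 1/(-6041 + ((-8 - 16)*(-16))*(-9)) = 1/(-6041 - 24*(-16)*(-9)) = 1/(-6041 + 384*(-9)) = 1/(-6041 - 3456) = 1/(-9497) = -1/9497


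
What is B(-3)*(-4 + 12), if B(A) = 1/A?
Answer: -8/3 ≈ -2.6667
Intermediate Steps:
B(-3)*(-4 + 12) = (-4 + 12)/(-3) = -⅓*8 = -8/3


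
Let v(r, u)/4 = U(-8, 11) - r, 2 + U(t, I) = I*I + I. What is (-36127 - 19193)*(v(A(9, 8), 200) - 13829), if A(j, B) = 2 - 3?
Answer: 736032600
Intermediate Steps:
A(j, B) = -1
U(t, I) = -2 + I + I² (U(t, I) = -2 + (I*I + I) = -2 + (I² + I) = -2 + (I + I²) = -2 + I + I²)
v(r, u) = 520 - 4*r (v(r, u) = 4*((-2 + 11 + 11²) - r) = 4*((-2 + 11 + 121) - r) = 4*(130 - r) = 520 - 4*r)
(-36127 - 19193)*(v(A(9, 8), 200) - 13829) = (-36127 - 19193)*((520 - 4*(-1)) - 13829) = -55320*((520 + 4) - 13829) = -55320*(524 - 13829) = -55320*(-13305) = 736032600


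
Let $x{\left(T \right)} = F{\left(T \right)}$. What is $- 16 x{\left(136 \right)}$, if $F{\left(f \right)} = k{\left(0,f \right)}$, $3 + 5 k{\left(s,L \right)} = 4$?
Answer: $- \frac{16}{5} \approx -3.2$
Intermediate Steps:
$k{\left(s,L \right)} = \frac{1}{5}$ ($k{\left(s,L \right)} = - \frac{3}{5} + \frac{1}{5} \cdot 4 = - \frac{3}{5} + \frac{4}{5} = \frac{1}{5}$)
$F{\left(f \right)} = \frac{1}{5}$
$x{\left(T \right)} = \frac{1}{5}$
$- 16 x{\left(136 \right)} = \left(-16\right) \frac{1}{5} = - \frac{16}{5}$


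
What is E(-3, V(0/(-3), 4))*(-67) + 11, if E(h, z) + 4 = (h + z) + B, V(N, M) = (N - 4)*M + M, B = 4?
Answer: 1016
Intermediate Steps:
V(N, M) = M + M*(-4 + N) (V(N, M) = (-4 + N)*M + M = M*(-4 + N) + M = M + M*(-4 + N))
E(h, z) = h + z (E(h, z) = -4 + ((h + z) + 4) = -4 + (4 + h + z) = h + z)
E(-3, V(0/(-3), 4))*(-67) + 11 = (-3 + 4*(-3 + 0/(-3)))*(-67) + 11 = (-3 + 4*(-3 + 0*(-⅓)))*(-67) + 11 = (-3 + 4*(-3 + 0))*(-67) + 11 = (-3 + 4*(-3))*(-67) + 11 = (-3 - 12)*(-67) + 11 = -15*(-67) + 11 = 1005 + 11 = 1016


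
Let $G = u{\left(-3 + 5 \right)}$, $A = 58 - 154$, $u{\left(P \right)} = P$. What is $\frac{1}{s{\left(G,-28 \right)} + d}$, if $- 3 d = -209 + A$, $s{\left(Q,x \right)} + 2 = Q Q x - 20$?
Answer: $- \frac{3}{97} \approx -0.030928$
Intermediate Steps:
$A = -96$ ($A = 58 - 154 = -96$)
$G = 2$ ($G = -3 + 5 = 2$)
$s{\left(Q,x \right)} = -22 + x Q^{2}$ ($s{\left(Q,x \right)} = -2 + \left(Q Q x - 20\right) = -2 + \left(Q^{2} x - 20\right) = -2 + \left(x Q^{2} - 20\right) = -2 + \left(-20 + x Q^{2}\right) = -22 + x Q^{2}$)
$d = \frac{305}{3}$ ($d = - \frac{-209 - 96}{3} = \left(- \frac{1}{3}\right) \left(-305\right) = \frac{305}{3} \approx 101.67$)
$\frac{1}{s{\left(G,-28 \right)} + d} = \frac{1}{\left(-22 - 28 \cdot 2^{2}\right) + \frac{305}{3}} = \frac{1}{\left(-22 - 112\right) + \frac{305}{3}} = \frac{1}{-134 + \frac{305}{3}} = \frac{1}{- \frac{97}{3}} = - \frac{3}{97}$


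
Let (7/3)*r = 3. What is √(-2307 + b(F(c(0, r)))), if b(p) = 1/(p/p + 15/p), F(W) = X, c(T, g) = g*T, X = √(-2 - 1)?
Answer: √((-34605 - 2306*I*√3)/(15 + I*√3)) ≈ 0.0012 + 48.031*I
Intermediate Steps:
r = 9/7 (r = (3/7)*3 = 9/7 ≈ 1.2857)
X = I*√3 (X = √(-3) = I*√3 ≈ 1.732*I)
c(T, g) = T*g
F(W) = I*√3
b(p) = 1/(1 + 15/p)
√(-2307 + b(F(c(0, r)))) = √(-2307 + (I*√3)/(15 + I*√3)) = √(-2307 + I*√3/(15 + I*√3))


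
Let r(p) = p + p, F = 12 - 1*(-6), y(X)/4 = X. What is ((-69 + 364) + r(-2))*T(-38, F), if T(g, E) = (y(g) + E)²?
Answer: 5225196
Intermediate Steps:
y(X) = 4*X
F = 18 (F = 12 + 6 = 18)
T(g, E) = (E + 4*g)² (T(g, E) = (4*g + E)² = (E + 4*g)²)
r(p) = 2*p
((-69 + 364) + r(-2))*T(-38, F) = ((-69 + 364) + 2*(-2))*(18 + 4*(-38))² = (295 - 4)*(18 - 152)² = 291*(-134)² = 291*17956 = 5225196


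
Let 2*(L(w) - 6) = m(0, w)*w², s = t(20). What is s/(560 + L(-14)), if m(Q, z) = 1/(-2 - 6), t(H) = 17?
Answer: 68/2215 ≈ 0.030700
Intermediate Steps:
m(Q, z) = -⅛ (m(Q, z) = 1/(-8) = -⅛)
s = 17
L(w) = 6 - w²/16 (L(w) = 6 + (-w²/8)/2 = 6 - w²/16)
s/(560 + L(-14)) = 17/(560 + (6 - 1/16*(-14)²)) = 17/(560 + (6 - 1/16*196)) = 17/(560 + (6 - 49/4)) = 17/(560 - 25/4) = 17/(2215/4) = (4/2215)*17 = 68/2215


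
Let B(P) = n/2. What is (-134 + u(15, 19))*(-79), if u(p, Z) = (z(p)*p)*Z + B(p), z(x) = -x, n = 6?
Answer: 348074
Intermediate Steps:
B(P) = 3 (B(P) = 6/2 = 6*(½) = 3)
u(p, Z) = 3 - Z*p² (u(p, Z) = ((-p)*p)*Z + 3 = (-p²)*Z + 3 = -Z*p² + 3 = 3 - Z*p²)
(-134 + u(15, 19))*(-79) = (-134 + (3 - 1*19*15²))*(-79) = (-134 + (3 - 1*19*225))*(-79) = (-134 + (3 - 4275))*(-79) = (-134 - 4272)*(-79) = -4406*(-79) = 348074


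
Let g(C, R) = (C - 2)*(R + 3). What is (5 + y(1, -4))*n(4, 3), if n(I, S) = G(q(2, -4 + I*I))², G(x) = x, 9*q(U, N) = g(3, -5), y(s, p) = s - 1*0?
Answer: 8/27 ≈ 0.29630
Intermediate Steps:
g(C, R) = (-2 + C)*(3 + R)
y(s, p) = s (y(s, p) = s + 0 = s)
q(U, N) = -2/9 (q(U, N) = (-6 - 2*(-5) + 3*3 + 3*(-5))/9 = (-6 + 10 + 9 - 15)/9 = (⅑)*(-2) = -2/9)
n(I, S) = 4/81 (n(I, S) = (-2/9)² = 4/81)
(5 + y(1, -4))*n(4, 3) = (5 + 1)*(4/81) = 6*(4/81) = 8/27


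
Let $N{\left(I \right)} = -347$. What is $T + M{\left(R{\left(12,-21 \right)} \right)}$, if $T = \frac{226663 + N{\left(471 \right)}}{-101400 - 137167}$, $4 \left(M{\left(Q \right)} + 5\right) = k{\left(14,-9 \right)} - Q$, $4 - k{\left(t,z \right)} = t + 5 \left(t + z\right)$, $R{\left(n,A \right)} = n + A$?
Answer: $- \frac{5939673}{477134} \approx -12.449$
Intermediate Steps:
$R{\left(n,A \right)} = A + n$
$k{\left(t,z \right)} = 4 - 6 t - 5 z$ ($k{\left(t,z \right)} = 4 - \left(t + 5 \left(t + z\right)\right) = 4 - \left(t + \left(5 t + 5 z\right)\right) = 4 - \left(5 z + 6 t\right) = 4 - 6 t - 5 z$)
$M{\left(Q \right)} = - \frac{55}{4} - \frac{Q}{4}$ ($M{\left(Q \right)} = -5 + \frac{\left(4 - 84 - -45\right) - Q}{4} = -5 + \frac{\left(4 - 84 + 45\right) - Q}{4} = -5 + \frac{-35 - Q}{4} = -5 - \left(\frac{35}{4} + \frac{Q}{4}\right) = - \frac{55}{4} - \frac{Q}{4}$)
$T = - \frac{226316}{238567}$ ($T = \frac{226663 - 347}{-101400 - 137167} = \frac{226316}{-238567} = 226316 \left(- \frac{1}{238567}\right) = - \frac{226316}{238567} \approx -0.94865$)
$T + M{\left(R{\left(12,-21 \right)} \right)} = - \frac{226316}{238567} - \left(\frac{55}{4} + \frac{-21 + 12}{4}\right) = - \frac{226316}{238567} - \frac{23}{2} = - \frac{5939673}{477134}$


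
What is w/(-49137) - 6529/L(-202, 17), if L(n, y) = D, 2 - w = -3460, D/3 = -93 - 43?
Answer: 106467659/6682632 ≈ 15.932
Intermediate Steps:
D = -408 (D = 3*(-93 - 43) = 3*(-136) = -408)
w = 3462 (w = 2 - 1*(-3460) = 2 + 3460 = 3462)
L(n, y) = -408
w/(-49137) - 6529/L(-202, 17) = 3462/(-49137) - 6529/(-408) = 3462*(-1/49137) - 6529*(-1/408) = -1154/16379 + 6529/408 = 106467659/6682632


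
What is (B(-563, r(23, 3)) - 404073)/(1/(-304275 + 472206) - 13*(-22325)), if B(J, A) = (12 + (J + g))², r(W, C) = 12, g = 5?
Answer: -17793464967/48737774476 ≈ -0.36509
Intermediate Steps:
B(J, A) = (17 + J)² (B(J, A) = (12 + (J + 5))² = (12 + (5 + J))² = (17 + J)²)
(B(-563, r(23, 3)) - 404073)/(1/(-304275 + 472206) - 13*(-22325)) = ((17 - 563)² - 404073)/(1/(-304275 + 472206) - 13*(-22325)) = ((-546)² - 404073)/(1/167931 + 290225) = (298116 - 404073)/(1/167931 + 290225) = -105957/48737774476/167931 = -105957*167931/48737774476 = -17793464967/48737774476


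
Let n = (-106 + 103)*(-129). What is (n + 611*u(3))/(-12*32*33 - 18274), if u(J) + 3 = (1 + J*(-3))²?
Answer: -18829/15473 ≈ -1.2169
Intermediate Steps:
u(J) = -3 + (1 - 3*J)² (u(J) = -3 + (1 + J*(-3))² = -3 + (1 - 3*J)²)
n = 387 (n = -3*(-129) = 387)
(n + 611*u(3))/(-12*32*33 - 18274) = (387 + 611*(-3 + (-1 + 3*3)²))/(-12*32*33 - 18274) = (387 + 611*(-3 + (-1 + 9)²))/(-384*33 - 18274) = (387 + 611*(-3 + 8²))/(-12672 - 18274) = (387 + 611*(-3 + 64))/(-30946) = (387 + 611*61)*(-1/30946) = (387 + 37271)*(-1/30946) = 37658*(-1/30946) = -18829/15473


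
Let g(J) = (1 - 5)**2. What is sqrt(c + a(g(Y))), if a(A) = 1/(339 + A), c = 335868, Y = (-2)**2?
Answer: sqrt(42327765055)/355 ≈ 579.54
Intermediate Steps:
Y = 4
g(J) = 16 (g(J) = (-4)**2 = 16)
sqrt(c + a(g(Y))) = sqrt(335868 + 1/(339 + 16)) = sqrt(335868 + 1/355) = sqrt(119233141/355) = sqrt(42327765055)/355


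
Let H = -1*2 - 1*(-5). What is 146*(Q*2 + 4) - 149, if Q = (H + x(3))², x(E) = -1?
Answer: 1603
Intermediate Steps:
H = 3 (H = -2 + 5 = 3)
Q = 4 (Q = (3 - 1)² = 2² = 4)
146*(Q*2 + 4) - 149 = 146*(4*2 + 4) - 149 = 146*(8 + 4) - 149 = 146*12 - 149 = 1752 - 149 = 1603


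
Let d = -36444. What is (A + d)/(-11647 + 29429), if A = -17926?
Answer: -27185/8891 ≈ -3.0576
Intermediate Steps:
(A + d)/(-11647 + 29429) = (-17926 - 36444)/(-11647 + 29429) = -54370/17782 = -54370*1/17782 = -27185/8891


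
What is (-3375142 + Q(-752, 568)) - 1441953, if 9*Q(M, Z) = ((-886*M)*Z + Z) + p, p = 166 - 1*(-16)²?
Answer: 111696373/3 ≈ 3.7232e+7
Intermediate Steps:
p = -90 (p = 166 - 1*256 = 166 - 256 = -90)
Q(M, Z) = -10 + Z/9 - 886*M*Z/9 (Q(M, Z) = (((-886*M)*Z + Z) - 90)/9 = ((-886*M*Z + Z) - 90)/9 = ((Z - 886*M*Z) - 90)/9 = (-90 + Z - 886*M*Z)/9 = -10 + Z/9 - 886*M*Z/9)
(-3375142 + Q(-752, 568)) - 1441953 = (-3375142 + (-10 + (⅑)*568 - 886/9*(-752)*568)) - 1441953 = (-3375142 + (-10 + 568/9 + 378442496/9)) - 1441953 = (-3375142 + 126147658/3) - 1441953 = 116022232/3 - 1441953 = 111696373/3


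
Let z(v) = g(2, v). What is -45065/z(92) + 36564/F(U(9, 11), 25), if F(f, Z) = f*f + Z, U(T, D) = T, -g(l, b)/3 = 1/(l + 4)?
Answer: 4795172/53 ≈ 90475.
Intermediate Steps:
g(l, b) = -3/(4 + l) (g(l, b) = -3/(l + 4) = -3/(4 + l))
z(v) = -1/2 (z(v) = -3/(4 + 2) = -3/6 = -3*1/6 = -1/2)
F(f, Z) = Z + f**2 (F(f, Z) = f**2 + Z = Z + f**2)
-45065/z(92) + 36564/F(U(9, 11), 25) = -45065/(-1/2) + 36564/(25 + 9**2) = -45065*(-2) + 36564/(25 + 81) = 90130 + 36564/106 = 90130 + 36564*(1/106) = 90130 + 18282/53 = 4795172/53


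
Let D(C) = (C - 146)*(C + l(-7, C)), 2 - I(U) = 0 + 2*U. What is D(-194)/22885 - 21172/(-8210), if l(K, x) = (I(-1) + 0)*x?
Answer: 319217922/18788585 ≈ 16.990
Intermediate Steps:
I(U) = 2 - 2*U (I(U) = 2 - (0 + 2*U) = 2 - 2*U)
l(K, x) = 4*x (l(K, x) = ((2 - 2*(-1)) + 0)*x = ((2 + 2) + 0)*x = (4 + 0)*x = 4*x)
D(C) = 5*C*(-146 + C) (D(C) = (C - 146)*(C + 4*C) = (-146 + C)*(5*C) = 5*C*(-146 + C))
D(-194)/22885 - 21172/(-8210) = (5*(-194)*(-146 - 194))/22885 - 21172/(-8210) = (5*(-194)*(-340))*(1/22885) - 21172*(-1/8210) = 329800*(1/22885) + 10586/4105 = 65960/4577 + 10586/4105 = 319217922/18788585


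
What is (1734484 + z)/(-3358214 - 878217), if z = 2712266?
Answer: -4446750/4236431 ≈ -1.0496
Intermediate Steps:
(1734484 + z)/(-3358214 - 878217) = (1734484 + 2712266)/(-3358214 - 878217) = 4446750/(-4236431) = 4446750*(-1/4236431) = -4446750/4236431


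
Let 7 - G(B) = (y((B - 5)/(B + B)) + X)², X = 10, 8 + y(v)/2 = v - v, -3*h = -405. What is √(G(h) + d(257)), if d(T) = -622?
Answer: I*√651 ≈ 25.515*I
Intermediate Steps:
h = 135 (h = -⅓*(-405) = 135)
y(v) = -16 (y(v) = -16 + 2*(v - v) = -16 + 2*0 = -16 + 0 = -16)
G(B) = -29 (G(B) = 7 - (-16 + 10)² = 7 - 1*(-6)² = 7 - 1*36 = 7 - 36 = -29)
√(G(h) + d(257)) = √(-29 - 622) = √(-651) = I*√651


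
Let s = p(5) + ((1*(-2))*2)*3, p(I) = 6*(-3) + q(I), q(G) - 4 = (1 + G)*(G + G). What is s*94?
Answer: 3196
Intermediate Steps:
q(G) = 4 + 2*G*(1 + G) (q(G) = 4 + (1 + G)*(G + G) = 4 + (1 + G)*(2*G) = 4 + 2*G*(1 + G))
p(I) = -14 + 2*I + 2*I² (p(I) = 6*(-3) + (4 + 2*I + 2*I²) = -18 + (4 + 2*I + 2*I²) = -14 + 2*I + 2*I²)
s = 34 (s = (-14 + 2*5 + 2*5²) + ((1*(-2))*2)*3 = (-14 + 10 + 2*25) - 2*2*3 = (-14 + 10 + 50) - 4*3 = 46 - 12 = 34)
s*94 = 34*94 = 3196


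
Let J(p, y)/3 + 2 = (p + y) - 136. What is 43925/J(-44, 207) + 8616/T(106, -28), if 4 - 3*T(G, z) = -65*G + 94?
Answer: 1503143/2550 ≈ 589.47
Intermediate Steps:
T(G, z) = -30 + 65*G/3 (T(G, z) = 4/3 - (-65*G + 94)/3 = 4/3 - (94 - 65*G)/3 = 4/3 + (-94/3 + 65*G/3) = -30 + 65*G/3)
J(p, y) = -414 + 3*p + 3*y (J(p, y) = -6 + 3*((p + y) - 136) = -6 + 3*(-136 + p + y) = -6 + (-408 + 3*p + 3*y) = -414 + 3*p + 3*y)
43925/J(-44, 207) + 8616/T(106, -28) = 43925/(-414 + 3*(-44) + 3*207) + 8616/(-30 + (65/3)*106) = 43925/(-414 - 132 + 621) + 8616/(-30 + 6890/3) = 43925/75 + 8616/(6800/3) = 43925*(1/75) + 8616*(3/6800) = 1757/3 + 3231/850 = 1503143/2550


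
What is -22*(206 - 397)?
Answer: 4202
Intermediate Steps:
-22*(206 - 397) = -22*(-191) = 4202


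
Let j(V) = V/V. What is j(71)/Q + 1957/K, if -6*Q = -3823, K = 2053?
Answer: 7493929/7848619 ≈ 0.95481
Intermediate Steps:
j(V) = 1
Q = 3823/6 (Q = -1/6*(-3823) = 3823/6 ≈ 637.17)
j(71)/Q + 1957/K = 1/(3823/6) + 1957/2053 = 1*(6/3823) + 1957*(1/2053) = 6/3823 + 1957/2053 = 7493929/7848619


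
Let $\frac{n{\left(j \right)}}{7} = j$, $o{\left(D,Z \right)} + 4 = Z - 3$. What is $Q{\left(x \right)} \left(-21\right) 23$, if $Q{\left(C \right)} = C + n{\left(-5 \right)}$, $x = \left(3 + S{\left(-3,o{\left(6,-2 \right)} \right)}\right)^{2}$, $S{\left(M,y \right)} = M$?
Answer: $16905$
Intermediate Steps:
$o{\left(D,Z \right)} = -7 + Z$ ($o{\left(D,Z \right)} = -4 + \left(Z - 3\right) = -4 + \left(-3 + Z\right) = -7 + Z$)
$n{\left(j \right)} = 7 j$
$x = 0$ ($x = \left(3 - 3\right)^{2} = 0^{2} = 0$)
$Q{\left(C \right)} = -35 + C$ ($Q{\left(C \right)} = C + 7 \left(-5\right) = C - 35 = -35 + C$)
$Q{\left(x \right)} \left(-21\right) 23 = \left(-35 + 0\right) \left(-21\right) 23 = \left(-35\right) \left(-21\right) 23 = 735 \cdot 23 = 16905$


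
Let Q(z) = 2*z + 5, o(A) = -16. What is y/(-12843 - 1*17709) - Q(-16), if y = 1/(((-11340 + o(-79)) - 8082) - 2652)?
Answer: 18222129361/674893680 ≈ 27.000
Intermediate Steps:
y = -1/22090 (y = 1/(((-11340 - 16) - 8082) - 2652) = 1/((-11356 - 8082) - 2652) = 1/(-19438 - 2652) = 1/(-22090) = -1/22090 ≈ -4.5269e-5)
Q(z) = 5 + 2*z
y/(-12843 - 1*17709) - Q(-16) = -1/(22090*(-12843 - 1*17709)) - (5 + 2*(-16)) = -1/(22090*(-12843 - 17709)) - (5 - 32) = -1/22090/(-30552) - 1*(-27) = -1/22090*(-1/30552) + 27 = 1/674893680 + 27 = 18222129361/674893680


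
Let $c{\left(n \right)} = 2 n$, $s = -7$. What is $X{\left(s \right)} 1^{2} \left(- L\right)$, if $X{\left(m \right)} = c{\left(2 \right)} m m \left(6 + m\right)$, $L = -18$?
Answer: $-3528$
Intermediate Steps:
$X{\left(m \right)} = 4 m^{2} \left(6 + m\right)$ ($X{\left(m \right)} = 2 \cdot 2 m m \left(6 + m\right) = 4 m m \left(6 + m\right) = 4 m^{2} \left(6 + m\right)$)
$X{\left(s \right)} 1^{2} \left(- L\right) = 4 \left(-7\right)^{2} \left(6 - 7\right) 1^{2} \left(\left(-1\right) \left(-18\right)\right) = 4 \cdot 49 \left(-1\right) 1 \cdot 18 = \left(-196\right) 1 \cdot 18 = \left(-196\right) 18 = -3528$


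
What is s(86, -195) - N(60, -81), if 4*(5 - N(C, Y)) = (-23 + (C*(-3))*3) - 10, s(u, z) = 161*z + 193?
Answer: -125401/4 ≈ -31350.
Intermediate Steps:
s(u, z) = 193 + 161*z
N(C, Y) = 53/4 + 9*C/4 (N(C, Y) = 5 - ((-23 + (C*(-3))*3) - 10)/4 = 5 - ((-23 - 3*C*3) - 10)/4 = 5 - ((-23 - 9*C) - 10)/4 = 5 - (-33 - 9*C)/4 = 5 + (33/4 + 9*C/4) = 53/4 + 9*C/4)
s(86, -195) - N(60, -81) = (193 + 161*(-195)) - (53/4 + (9/4)*60) = (193 - 31395) - (53/4 + 135) = -31202 - 1*593/4 = -31202 - 593/4 = -125401/4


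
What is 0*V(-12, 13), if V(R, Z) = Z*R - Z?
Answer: 0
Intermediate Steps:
V(R, Z) = -Z + R*Z (V(R, Z) = R*Z - Z = -Z + R*Z)
0*V(-12, 13) = 0*(13*(-1 - 12)) = 0*(13*(-13)) = 0*(-169) = 0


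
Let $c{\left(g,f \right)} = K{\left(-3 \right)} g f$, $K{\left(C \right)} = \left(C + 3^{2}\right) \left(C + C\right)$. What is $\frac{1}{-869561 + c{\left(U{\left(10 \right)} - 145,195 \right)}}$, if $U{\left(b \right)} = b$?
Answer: $\frac{1}{78139} \approx 1.2798 \cdot 10^{-5}$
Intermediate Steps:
$K{\left(C \right)} = 2 C \left(9 + C\right)$ ($K{\left(C \right)} = \left(C + 9\right) 2 C = \left(9 + C\right) 2 C = 2 C \left(9 + C\right)$)
$c{\left(g,f \right)} = - 36 f g$ ($c{\left(g,f \right)} = 2 \left(-3\right) \left(9 - 3\right) g f = 2 \left(-3\right) 6 f g = - 36 f g$)
$\frac{1}{-869561 + c{\left(U{\left(10 \right)} - 145,195 \right)}} = \frac{1}{-869561 - 7020 \left(10 - 145\right)} = \frac{1}{-869561 - 7020 \left(-135\right)} = \frac{1}{-869561 + 947700} = \frac{1}{78139}$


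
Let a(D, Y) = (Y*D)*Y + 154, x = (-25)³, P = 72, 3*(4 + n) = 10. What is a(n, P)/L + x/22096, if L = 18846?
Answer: -183714871/208210608 ≈ -0.88235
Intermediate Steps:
n = -⅔ (n = -4 + (⅓)*10 = -4 + 10/3 = -⅔ ≈ -0.66667)
x = -15625
a(D, Y) = 154 + D*Y² (a(D, Y) = (D*Y)*Y + 154 = D*Y² + 154 = 154 + D*Y²)
a(n, P)/L + x/22096 = (154 - ⅔*72²)/18846 - 15625/22096 = (154 - ⅔*5184)*(1/18846) - 15625*1/22096 = (154 - 3456)*(1/18846) - 15625/22096 = -3302*1/18846 - 15625/22096 = -1651/9423 - 15625/22096 = -183714871/208210608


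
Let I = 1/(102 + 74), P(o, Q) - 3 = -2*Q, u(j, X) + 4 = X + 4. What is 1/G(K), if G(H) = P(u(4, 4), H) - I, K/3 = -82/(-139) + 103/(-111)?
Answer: 905168/4546041 ≈ 0.19911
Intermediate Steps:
u(j, X) = X (u(j, X) = -4 + (X + 4) = -4 + (4 + X) = X)
K = -5215/5143 (K = 3*(-82/(-139) + 103/(-111)) = 3*(-82*(-1/139) + 103*(-1/111)) = 3*(82/139 - 103/111) = 3*(-5215/15429) = -5215/5143 ≈ -1.0140)
P(o, Q) = 3 - 2*Q
I = 1/176 ≈ 0.0056818
G(H) = 527/176 - 2*H (G(H) = (3 - 2*H) - 1*1/176 = (3 - 2*H) - 1/176 = 527/176 - 2*H)
1/G(K) = 1/(527/176 - 2*(-5215/5143)) = 1/(527/176 + 10430/5143) = 1/(4546041/905168) = 905168/4546041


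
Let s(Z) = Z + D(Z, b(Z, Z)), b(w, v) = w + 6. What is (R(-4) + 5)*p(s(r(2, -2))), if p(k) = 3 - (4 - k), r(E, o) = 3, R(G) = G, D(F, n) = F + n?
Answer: 14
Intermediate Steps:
b(w, v) = 6 + w
s(Z) = 6 + 3*Z (s(Z) = Z + (Z + (6 + Z)) = Z + (6 + 2*Z) = 6 + 3*Z)
p(k) = -1 + k (p(k) = 3 + (-4 + k) = -1 + k)
(R(-4) + 5)*p(s(r(2, -2))) = (-4 + 5)*(-1 + (6 + 3*3)) = 1*(-1 + (6 + 9)) = 1*(-1 + 15) = 1*14 = 14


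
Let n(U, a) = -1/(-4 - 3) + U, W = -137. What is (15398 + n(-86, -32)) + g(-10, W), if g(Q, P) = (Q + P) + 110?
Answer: 106926/7 ≈ 15275.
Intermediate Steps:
n(U, a) = ⅐ + U (n(U, a) = -1/(-7) + U = -⅐*(-1) + U = ⅐ + U)
g(Q, P) = 110 + P + Q (g(Q, P) = (P + Q) + 110 = 110 + P + Q)
(15398 + n(-86, -32)) + g(-10, W) = (15398 + (⅐ - 86)) + (110 - 137 - 10) = (15398 - 601/7) - 37 = 107185/7 - 37 = 106926/7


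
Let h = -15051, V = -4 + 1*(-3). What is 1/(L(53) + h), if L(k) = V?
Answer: -1/15058 ≈ -6.6410e-5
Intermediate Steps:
V = -7 (V = -4 - 3 = -7)
L(k) = -7
1/(L(53) + h) = 1/(-7 - 15051) = 1/(-15058) = -1/15058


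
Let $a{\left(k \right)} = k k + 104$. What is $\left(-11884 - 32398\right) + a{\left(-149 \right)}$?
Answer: $-21977$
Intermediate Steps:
$a{\left(k \right)} = 104 + k^{2}$ ($a{\left(k \right)} = k^{2} + 104 = 104 + k^{2}$)
$\left(-11884 - 32398\right) + a{\left(-149 \right)} = \left(-11884 - 32398\right) + \left(104 + \left(-149\right)^{2}\right) = -44282 + \left(104 + 22201\right) = -44282 + 22305 = -21977$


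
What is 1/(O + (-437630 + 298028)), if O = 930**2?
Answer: 1/725298 ≈ 1.3787e-6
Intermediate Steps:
O = 864900
1/(O + (-437630 + 298028)) = 1/(864900 + (-437630 + 298028)) = 1/(864900 - 139602) = 1/725298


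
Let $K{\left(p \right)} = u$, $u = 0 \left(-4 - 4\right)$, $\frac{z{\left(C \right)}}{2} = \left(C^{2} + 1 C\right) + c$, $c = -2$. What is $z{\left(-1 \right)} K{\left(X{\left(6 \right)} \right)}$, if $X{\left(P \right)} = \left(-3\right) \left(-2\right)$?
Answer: $0$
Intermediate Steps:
$z{\left(C \right)} = -4 + 2 C + 2 C^{2}$ ($z{\left(C \right)} = 2 \left(\left(C^{2} + 1 C\right) - 2\right) = 2 \left(\left(C^{2} + C\right) - 2\right) = 2 \left(\left(C + C^{2}\right) - 2\right) = 2 \left(-2 + C + C^{2}\right) = -4 + 2 C + 2 C^{2}$)
$X{\left(P \right)} = 6$
$u = 0$ ($u = 0 \left(-8\right) = 0$)
$K{\left(p \right)} = 0$
$z{\left(-1 \right)} K{\left(X{\left(6 \right)} \right)} = \left(-4 + 2 \left(-1\right) + 2 \left(-1\right)^{2}\right) 0 = \left(-4 - 2 + 2 \cdot 1\right) 0 = \left(-4 - 2 + 2\right) 0 = \left(-4\right) 0 = 0$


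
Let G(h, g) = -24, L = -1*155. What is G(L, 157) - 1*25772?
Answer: -25796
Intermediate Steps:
L = -155
G(L, 157) - 1*25772 = -24 - 1*25772 = -24 - 25772 = -25796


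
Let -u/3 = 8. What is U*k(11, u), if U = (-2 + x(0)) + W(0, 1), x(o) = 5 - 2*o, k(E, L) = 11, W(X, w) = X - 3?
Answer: 0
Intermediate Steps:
u = -24 (u = -3*8 = -24)
W(X, w) = -3 + X
U = 0 (U = (-2 + (5 - 2*0)) + (-3 + 0) = (-2 + (5 + 0)) - 3 = (-2 + 5) - 3 = 3 - 3 = 0)
U*k(11, u) = 0*11 = 0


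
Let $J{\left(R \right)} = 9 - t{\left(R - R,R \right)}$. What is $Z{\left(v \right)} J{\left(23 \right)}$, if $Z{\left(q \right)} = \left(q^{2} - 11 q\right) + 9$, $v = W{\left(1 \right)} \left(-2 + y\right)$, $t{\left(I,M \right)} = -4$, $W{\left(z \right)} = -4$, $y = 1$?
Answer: $-247$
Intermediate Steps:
$v = 4$ ($v = - 4 \left(-2 + 1\right) = \left(-4\right) \left(-1\right) = 4$)
$Z{\left(q \right)} = 9 + q^{2} - 11 q$
$J{\left(R \right)} = 13$ ($J{\left(R \right)} = 9 - -4 = 9 + 4 = 13$)
$Z{\left(v \right)} J{\left(23 \right)} = \left(9 + 4^{2} - 44\right) 13 = \left(9 + 16 - 44\right) 13 = \left(-19\right) 13 = -247$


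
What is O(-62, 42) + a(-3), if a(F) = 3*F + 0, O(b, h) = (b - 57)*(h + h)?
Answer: -10005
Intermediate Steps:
O(b, h) = 2*h*(-57 + b) (O(b, h) = (-57 + b)*(2*h) = 2*h*(-57 + b))
a(F) = 3*F
O(-62, 42) + a(-3) = 2*42*(-57 - 62) + 3*(-3) = 2*42*(-119) - 9 = -9996 - 9 = -10005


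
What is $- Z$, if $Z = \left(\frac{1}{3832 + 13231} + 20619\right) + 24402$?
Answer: $- \frac{768193324}{17063} \approx -45021.0$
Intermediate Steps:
$Z = \frac{768193324}{17063}$ ($Z = \left(\frac{1}{17063} + 20619\right) + 24402 = \frac{351821998}{17063} + 24402 = \frac{768193324}{17063} \approx 45021.0$)
$- Z = \left(-1\right) \frac{768193324}{17063} = - \frac{768193324}{17063}$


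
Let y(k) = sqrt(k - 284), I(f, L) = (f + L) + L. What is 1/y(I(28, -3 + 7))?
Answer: -I*sqrt(62)/124 ≈ -0.0635*I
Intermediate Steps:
I(f, L) = f + 2*L (I(f, L) = (L + f) + L = f + 2*L)
y(k) = sqrt(-284 + k)
1/y(I(28, -3 + 7)) = 1/(sqrt(-284 + (28 + 2*(-3 + 7)))) = 1/(sqrt(-284 + (28 + 2*4))) = 1/(sqrt(-284 + (28 + 8))) = 1/(sqrt(-284 + 36)) = 1/(sqrt(-248)) = 1/(2*I*sqrt(62)) = -I*sqrt(62)/124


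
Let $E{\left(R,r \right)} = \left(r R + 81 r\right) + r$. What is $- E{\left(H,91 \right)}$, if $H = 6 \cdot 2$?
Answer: $-8554$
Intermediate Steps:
$H = 12$
$E{\left(R,r \right)} = 82 r + R r$ ($E{\left(R,r \right)} = \left(R r + 81 r\right) + r = \left(81 r + R r\right) + r = 82 r + R r$)
$- E{\left(H,91 \right)} = - 91 \left(82 + 12\right) = - 91 \cdot 94 = \left(-1\right) 8554 = -8554$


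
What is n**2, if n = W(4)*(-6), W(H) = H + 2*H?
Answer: 5184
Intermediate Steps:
W(H) = 3*H
n = -72 (n = (3*4)*(-6) = 12*(-6) = -72)
n**2 = (-72)**2 = 5184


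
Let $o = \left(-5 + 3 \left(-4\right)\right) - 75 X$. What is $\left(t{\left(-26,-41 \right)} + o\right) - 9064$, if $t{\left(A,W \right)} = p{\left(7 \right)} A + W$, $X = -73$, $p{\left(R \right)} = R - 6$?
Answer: $-3673$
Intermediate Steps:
$p{\left(R \right)} = -6 + R$
$t{\left(A,W \right)} = A + W$ ($t{\left(A,W \right)} = \left(-6 + 7\right) A + W = 1 A + W = A + W$)
$o = 5458$ ($o = \left(-5 + 3 \left(-4\right)\right) - -5475 = \left(-5 - 12\right) + 5475 = -17 + 5475 = 5458$)
$\left(t{\left(-26,-41 \right)} + o\right) - 9064 = \left(\left(-26 - 41\right) + 5458\right) - 9064 = \left(-67 + 5458\right) - 9064 = 5391 - 9064 = -3673$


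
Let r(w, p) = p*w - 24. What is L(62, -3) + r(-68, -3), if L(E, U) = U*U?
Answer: 189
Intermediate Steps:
r(w, p) = -24 + p*w
L(E, U) = U²
L(62, -3) + r(-68, -3) = (-3)² + (-24 - 3*(-68)) = 9 + (-24 + 204) = 9 + 180 = 189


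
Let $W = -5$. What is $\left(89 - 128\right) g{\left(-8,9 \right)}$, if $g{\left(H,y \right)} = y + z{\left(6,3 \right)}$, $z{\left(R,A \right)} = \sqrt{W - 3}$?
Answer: $-351 - 78 i \sqrt{2} \approx -351.0 - 110.31 i$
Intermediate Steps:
$z{\left(R,A \right)} = 2 i \sqrt{2}$ ($z{\left(R,A \right)} = \sqrt{-5 - 3} = \sqrt{-8} = 2 i \sqrt{2}$)
$g{\left(H,y \right)} = y + 2 i \sqrt{2}$
$\left(89 - 128\right) g{\left(-8,9 \right)} = \left(89 - 128\right) \left(9 + 2 i \sqrt{2}\right) = - 39 \left(9 + 2 i \sqrt{2}\right) = -351 - 78 i \sqrt{2}$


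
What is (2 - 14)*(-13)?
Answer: 156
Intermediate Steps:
(2 - 14)*(-13) = -12*(-13) = 156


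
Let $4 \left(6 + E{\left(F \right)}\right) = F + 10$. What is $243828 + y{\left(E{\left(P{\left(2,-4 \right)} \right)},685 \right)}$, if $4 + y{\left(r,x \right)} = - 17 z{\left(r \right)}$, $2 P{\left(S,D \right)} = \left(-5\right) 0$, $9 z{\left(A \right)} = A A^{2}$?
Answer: $\frac{17561159}{72} \approx 2.4391 \cdot 10^{5}$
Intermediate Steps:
$z{\left(A \right)} = \frac{A^{3}}{9}$ ($z{\left(A \right)} = \frac{A A^{2}}{9} = \frac{A^{3}}{9}$)
$P{\left(S,D \right)} = 0$ ($P{\left(S,D \right)} = \frac{\left(-5\right) 0}{2} = \frac{1}{2} \cdot 0 = 0$)
$E{\left(F \right)} = - \frac{7}{2} + \frac{F}{4}$ ($E{\left(F \right)} = -6 + \frac{F + 10}{4} = -6 + \frac{10 + F}{4} = -6 + \left(\frac{5}{2} + \frac{F}{4}\right) = - \frac{7}{2} + \frac{F}{4}$)
$y{\left(r,x \right)} = -4 - \frac{17 r^{3}}{9}$ ($y{\left(r,x \right)} = -4 - 17 \frac{r^{3}}{9} = -4 - \frac{17 r^{3}}{9}$)
$243828 + y{\left(E{\left(P{\left(2,-4 \right)} \right)},685 \right)} = 243828 - \left(4 + \frac{17 \left(- \frac{7}{2} + \frac{1}{4} \cdot 0\right)^{3}}{9}\right) = 243828 - \left(4 + \frac{17 \left(- \frac{7}{2} + 0\right)^{3}}{9}\right) = 243828 - \left(4 + \frac{17 \left(- \frac{7}{2}\right)^{3}}{9}\right) = 243828 - - \frac{5543}{72} = 243828 + \left(-4 + \frac{5831}{72}\right) = 243828 + \frac{5543}{72} = \frac{17561159}{72}$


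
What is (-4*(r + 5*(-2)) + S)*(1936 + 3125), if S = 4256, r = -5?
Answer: 21843276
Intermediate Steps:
(-4*(r + 5*(-2)) + S)*(1936 + 3125) = (-4*(-5 + 5*(-2)) + 4256)*(1936 + 3125) = (-4*(-5 - 10) + 4256)*5061 = (-4*(-15) + 4256)*5061 = (60 + 4256)*5061 = 4316*5061 = 21843276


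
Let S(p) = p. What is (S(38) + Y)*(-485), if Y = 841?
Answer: -426315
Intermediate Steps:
(S(38) + Y)*(-485) = (38 + 841)*(-485) = 879*(-485) = -426315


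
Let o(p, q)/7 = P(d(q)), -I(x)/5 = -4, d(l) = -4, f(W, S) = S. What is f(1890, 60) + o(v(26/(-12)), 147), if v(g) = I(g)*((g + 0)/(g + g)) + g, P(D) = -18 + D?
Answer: -94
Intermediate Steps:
I(x) = 20 (I(x) = -5*(-4) = 20)
v(g) = 10 + g (v(g) = 20*((g + 0)/(g + g)) + g = 20*(g/((2*g))) + g = 20*(g*(1/(2*g))) + g = 20*(½) + g = 10 + g)
o(p, q) = -154 (o(p, q) = 7*(-18 - 4) = 7*(-22) = -154)
f(1890, 60) + o(v(26/(-12)), 147) = 60 - 154 = -94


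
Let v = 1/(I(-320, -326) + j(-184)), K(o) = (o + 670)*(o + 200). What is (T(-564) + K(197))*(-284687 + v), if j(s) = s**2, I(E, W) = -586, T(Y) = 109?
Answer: -1630562892727306/16635 ≈ -9.8020e+10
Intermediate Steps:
K(o) = (200 + o)*(670 + o) (K(o) = (670 + o)*(200 + o) = (200 + o)*(670 + o))
v = 1/33270 (v = 1/(-586 + (-184)**2) = 1/(-586 + 33856) = 1/33270 ≈ 3.0057e-5)
(T(-564) + K(197))*(-284687 + v) = (109 + (134000 + 197**2 + 870*197))*(-284687 + 1/33270) = (109 + (134000 + 38809 + 171390))*(-9471536489/33270) = (109 + 344199)*(-9471536489/33270) = 344308*(-9471536489/33270) = -1630562892727306/16635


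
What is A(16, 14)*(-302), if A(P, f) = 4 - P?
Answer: 3624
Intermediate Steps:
A(16, 14)*(-302) = (4 - 1*16)*(-302) = (4 - 16)*(-302) = -12*(-302) = 3624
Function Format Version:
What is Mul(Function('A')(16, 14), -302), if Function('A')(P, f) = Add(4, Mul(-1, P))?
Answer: 3624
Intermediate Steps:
Mul(Function('A')(16, 14), -302) = Mul(Add(4, Mul(-1, 16)), -302) = Mul(Add(4, -16), -302) = Mul(-12, -302) = 3624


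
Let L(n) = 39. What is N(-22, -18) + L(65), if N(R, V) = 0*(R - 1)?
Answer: 39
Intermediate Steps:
N(R, V) = 0 (N(R, V) = 0*(-1 + R) = 0)
N(-22, -18) + L(65) = 0 + 39 = 39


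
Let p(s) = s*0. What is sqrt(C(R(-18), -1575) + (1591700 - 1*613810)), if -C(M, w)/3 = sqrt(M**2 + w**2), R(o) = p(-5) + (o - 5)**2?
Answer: sqrt(977890 - 3*sqrt(2760466)) ≈ 986.36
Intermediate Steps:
p(s) = 0
R(o) = (-5 + o)**2 (R(o) = 0 + (o - 5)**2 = 0 + (-5 + o)**2 = (-5 + o)**2)
C(M, w) = -3*sqrt(M**2 + w**2)
sqrt(C(R(-18), -1575) + (1591700 - 1*613810)) = sqrt(-3*sqrt(((-5 - 18)**2)**2 + (-1575)**2) + (1591700 - 1*613810)) = sqrt(-3*sqrt(((-23)**2)**2 + 2480625) + (1591700 - 613810)) = sqrt(-3*sqrt(529**2 + 2480625) + 977890) = sqrt(-3*sqrt(279841 + 2480625) + 977890) = sqrt(-3*sqrt(2760466) + 977890) = sqrt(977890 - 3*sqrt(2760466))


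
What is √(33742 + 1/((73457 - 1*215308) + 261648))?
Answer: 5*√19369691214155/119797 ≈ 183.69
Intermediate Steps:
√(33742 + 1/((73457 - 1*215308) + 261648)) = √(33742 + 1/((73457 - 215308) + 261648)) = √(33742 + 1/(-141851 + 261648)) = √(33742 + 1/119797) = √(4042190375/119797) = 5*√19369691214155/119797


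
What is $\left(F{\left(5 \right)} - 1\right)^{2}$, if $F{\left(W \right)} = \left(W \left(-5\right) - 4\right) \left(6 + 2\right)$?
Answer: $54289$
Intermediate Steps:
$F{\left(W \right)} = -32 - 40 W$ ($F{\left(W \right)} = \left(- 5 W - 4\right) 8 = \left(-4 - 5 W\right) 8 = -32 - 40 W$)
$\left(F{\left(5 \right)} - 1\right)^{2} = \left(\left(-32 - 200\right) - 1\right)^{2} = \left(-232 - 1\right)^{2} = \left(-233\right)^{2} = 54289$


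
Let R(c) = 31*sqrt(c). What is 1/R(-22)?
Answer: -I*sqrt(22)/682 ≈ -0.0068774*I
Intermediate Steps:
1/R(-22) = 1/(31*sqrt(-22)) = 1/(31*(I*sqrt(22))) = 1/(31*I*sqrt(22)) = -I*sqrt(22)/682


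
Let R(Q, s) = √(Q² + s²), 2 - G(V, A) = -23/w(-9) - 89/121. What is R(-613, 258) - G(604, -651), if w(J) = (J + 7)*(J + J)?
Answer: -14699/4356 + √442333 ≈ 661.71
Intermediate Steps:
w(J) = 2*J*(7 + J) (w(J) = (7 + J)*(2*J) = 2*J*(7 + J))
G(V, A) = 14699/4356 (G(V, A) = 2 - (-23*(-1/(18*(7 - 9))) - 89/121) = 2 - (-23/(2*(-9)*(-2)) - 89*1/121) = 2 - (-23/36 - 89/121) = 2 - 1*(-5987/4356) = 2 + 5987/4356 = 14699/4356)
R(-613, 258) - G(604, -651) = √((-613)² + 258²) - 1*14699/4356 = √(375769 + 66564) - 14699/4356 = √442333 - 14699/4356 = -14699/4356 + √442333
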